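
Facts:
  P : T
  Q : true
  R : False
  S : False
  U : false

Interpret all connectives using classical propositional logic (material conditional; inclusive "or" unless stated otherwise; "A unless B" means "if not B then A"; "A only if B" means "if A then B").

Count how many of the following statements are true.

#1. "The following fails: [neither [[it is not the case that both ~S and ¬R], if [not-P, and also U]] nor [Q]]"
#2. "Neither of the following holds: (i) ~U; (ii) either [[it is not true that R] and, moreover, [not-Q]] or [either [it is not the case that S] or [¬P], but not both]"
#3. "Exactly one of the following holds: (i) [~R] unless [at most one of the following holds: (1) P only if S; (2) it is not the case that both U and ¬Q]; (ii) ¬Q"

2

#1: Formalization: ¬(((¬P ∧ U) → (¬S ↑ ¬R)) ↓ Q)

¬P = ¬T = F
¬P ∧ U = F ∧ F = F
¬S = ¬F = T
¬R = ¬F = T
¬S ↑ ¬R = T ↑ T = F
(¬P ∧ U) → (¬S ↑ ¬R) = F → F = T
((¬P ∧ U) → (¬S ↑ ¬R)) ↓ Q = T ↓ T = F
¬(((¬P ∧ U) → (¬S ↑ ¬R)) ↓ Q) = ¬F = T
So #1 is true.

#2: Parsed as ¬U ↓ ((¬R ∧ ¬Q) ∨ (¬S ⊕ ¬P))

¬U = ¬F = T
¬R = ¬F = T
¬Q = ¬T = F
¬R ∧ ¬Q = T ∧ F = F
¬S = ¬F = T
¬P = ¬T = F
¬S ⊕ ¬P = T ⊕ F = T
(¬R ∧ ¬Q) ∨ (¬S ⊕ ¬P) = F ∨ T = T
¬U ↓ ((¬R ∧ ¬Q) ∨ (¬S ⊕ ¬P)) = T ↓ T = F
Thus #2 is false.

#3: In symbols: (¬R ∨ ((P → S) ↑ (U ↑ ¬Q))) ⊕ ¬Q

¬R = ¬F = T
P → S = T → F = F
¬Q = ¬T = F
U ↑ ¬Q = F ↑ F = T
(P → S) ↑ (U ↑ ¬Q) = F ↑ T = T
¬R ∨ ((P → S) ↑ (U ↑ ¬Q)) = T ∨ T = T
¬Q = ¬T = F
(¬R ∨ ((P → S) ↑ (U ↑ ¬Q))) ⊕ ¬Q = T ⊕ F = T
Thus #3 is true.

True statements: 2 (#1, #3).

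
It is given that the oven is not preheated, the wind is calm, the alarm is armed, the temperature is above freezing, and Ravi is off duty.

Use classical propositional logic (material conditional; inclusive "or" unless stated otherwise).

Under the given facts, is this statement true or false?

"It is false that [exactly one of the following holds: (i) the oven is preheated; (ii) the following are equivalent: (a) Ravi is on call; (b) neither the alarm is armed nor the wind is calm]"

The statement is false.

Let P = "the oven is preheated" (F), U = "Ravi is on call" (F), R = "the alarm is armed" (T), Q = "the wind is strong" (F).
Parsed as ¬(P ⊕ (U ↔ (R ↓ ¬Q)))

¬Q = ¬F = T
R ↓ ¬Q = T ↓ T = F
U ↔ (R ↓ ¬Q) = F ↔ F = T
P ⊕ (U ↔ (R ↓ ¬Q)) = F ⊕ T = T
¬(P ⊕ (U ↔ (R ↓ ¬Q))) = ¬T = F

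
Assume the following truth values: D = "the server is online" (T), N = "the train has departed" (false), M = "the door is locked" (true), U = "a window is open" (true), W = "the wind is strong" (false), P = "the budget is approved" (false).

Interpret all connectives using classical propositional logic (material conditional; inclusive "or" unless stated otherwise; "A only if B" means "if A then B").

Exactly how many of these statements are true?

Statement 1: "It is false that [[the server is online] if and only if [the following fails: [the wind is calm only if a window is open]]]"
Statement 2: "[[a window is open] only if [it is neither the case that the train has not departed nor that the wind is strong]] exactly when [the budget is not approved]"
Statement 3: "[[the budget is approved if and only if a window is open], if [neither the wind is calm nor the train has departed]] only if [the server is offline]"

Statement 1: In symbols: ¬(D ↔ ¬(¬W → U))

¬W = ¬F = T
¬W → U = T → T = T
¬(¬W → U) = ¬T = F
D ↔ ¬(¬W → U) = T ↔ F = F
¬(D ↔ ¬(¬W → U)) = ¬F = T
Thus Statement 1 is true.

Statement 2: This is (U → (¬N ↓ W)) ↔ ¬P.

¬N = ¬F = T
¬N ↓ W = T ↓ F = F
U → (¬N ↓ W) = T → F = F
¬P = ¬F = T
(U → (¬N ↓ W)) ↔ ¬P = F ↔ T = F
So Statement 2 is false.

Statement 3: In symbols: ((¬W ↓ N) → (P ↔ U)) → ¬D

¬W = ¬F = T
¬W ↓ N = T ↓ F = F
P ↔ U = F ↔ T = F
(¬W ↓ N) → (P ↔ U) = F → F = T
¬D = ¬T = F
((¬W ↓ N) → (P ↔ U)) → ¬D = T → F = F
Hence Statement 3 is false.

True statements: 1 (Statement 1).

1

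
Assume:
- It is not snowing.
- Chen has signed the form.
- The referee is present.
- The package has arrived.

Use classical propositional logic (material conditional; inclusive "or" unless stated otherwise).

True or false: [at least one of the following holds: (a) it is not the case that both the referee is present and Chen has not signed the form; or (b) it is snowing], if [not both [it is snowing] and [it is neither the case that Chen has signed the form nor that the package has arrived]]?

Let P = "it is snowing" (False), Q = "Chen has signed the form" (True), S = "the package has arrived" (True), R = "the referee is present" (True).
Formalization: (P nand (Q nor S)) -> ((R nand not Q) or P)

Q nor S = True nor True = False
P nand (Q nor S) = False nand False = True
not Q = not True = False
R nand not Q = True nand False = True
(R nand not Q) or P = True or False = True
(P nand (Q nor S)) -> ((R nand not Q) or P) = True -> True = True

True.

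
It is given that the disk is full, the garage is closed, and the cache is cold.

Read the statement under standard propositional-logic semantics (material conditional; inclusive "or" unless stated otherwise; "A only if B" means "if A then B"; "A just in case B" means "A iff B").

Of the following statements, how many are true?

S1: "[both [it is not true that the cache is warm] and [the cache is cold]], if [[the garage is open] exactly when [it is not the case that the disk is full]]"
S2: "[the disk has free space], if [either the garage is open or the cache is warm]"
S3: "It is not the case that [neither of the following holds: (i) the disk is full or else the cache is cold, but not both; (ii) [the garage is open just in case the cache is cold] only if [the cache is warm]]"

Let Q = "the garage is closed" (T), P = "the disk is full" (T), R = "the cache is warm" (F).

S1: This is (¬Q ↔ ¬P) → (¬R ∧ ¬R).

¬Q = ¬T = F
¬P = ¬T = F
¬Q ↔ ¬P = F ↔ F = T
¬R = ¬F = T
¬R = ¬F = T
¬R ∧ ¬R = T ∧ T = T
(¬Q ↔ ¬P) → (¬R ∧ ¬R) = T → T = T
So S1 is true.

S2: In symbols: (¬Q ∨ R) → ¬P

¬Q = ¬T = F
¬Q ∨ R = F ∨ F = F
¬P = ¬T = F
(¬Q ∨ R) → ¬P = F → F = T
Hence S2 is true.

S3: This is ¬((P ⊕ ¬R) ↓ ((¬Q ↔ ¬R) → R)).

¬R = ¬F = T
P ⊕ ¬R = T ⊕ T = F
¬Q = ¬T = F
¬R = ¬F = T
¬Q ↔ ¬R = F ↔ T = F
(¬Q ↔ ¬R) → R = F → F = T
(P ⊕ ¬R) ↓ ((¬Q ↔ ¬R) → R) = F ↓ T = F
¬((P ⊕ ¬R) ↓ ((¬Q ↔ ¬R) → R)) = ¬F = T
Thus S3 is true.

3 of the 3 statements are true (S1, S2, S3).

3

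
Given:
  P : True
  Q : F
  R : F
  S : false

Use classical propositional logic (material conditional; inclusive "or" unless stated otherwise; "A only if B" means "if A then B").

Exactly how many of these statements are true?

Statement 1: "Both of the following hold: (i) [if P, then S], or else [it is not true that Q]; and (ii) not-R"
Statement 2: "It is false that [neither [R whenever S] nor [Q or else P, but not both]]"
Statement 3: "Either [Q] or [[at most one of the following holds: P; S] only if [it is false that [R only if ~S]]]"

Statement 1: This is ((P -> S) | ~Q) & ~R.

P -> S = T -> F = F
~Q = ~F = T
(P -> S) | ~Q = F | T = T
~R = ~F = T
((P -> S) | ~Q) & ~R = T & T = T
Thus Statement 1 is true.

Statement 2: Parsed as ~((S -> R) nor (Q xor P))

S -> R = F -> F = T
Q xor P = F xor T = T
(S -> R) nor (Q xor P) = T nor T = F
~((S -> R) nor (Q xor P)) = ~F = T
Thus Statement 2 is true.

Statement 3: Parsed as Q | ((P nand S) -> ~(R -> ~S))

P nand S = T nand F = T
~S = ~F = T
R -> ~S = F -> T = T
~(R -> ~S) = ~T = F
(P nand S) -> ~(R -> ~S) = T -> F = F
Q | ((P nand S) -> ~(R -> ~S)) = F | F = F
So Statement 3 is false.

True statements: 2.

2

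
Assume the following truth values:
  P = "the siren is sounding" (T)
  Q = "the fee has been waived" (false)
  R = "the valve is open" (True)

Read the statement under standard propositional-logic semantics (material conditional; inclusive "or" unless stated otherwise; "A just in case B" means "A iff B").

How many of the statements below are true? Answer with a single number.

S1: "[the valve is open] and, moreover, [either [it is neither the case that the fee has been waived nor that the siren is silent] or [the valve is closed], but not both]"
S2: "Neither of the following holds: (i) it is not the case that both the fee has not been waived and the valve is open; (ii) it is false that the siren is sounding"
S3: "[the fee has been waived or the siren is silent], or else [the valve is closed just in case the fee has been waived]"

3

S1: This is R ∧ ((Q ↓ ¬P) ⊕ ¬R).

¬P = ¬T = F
Q ↓ ¬P = F ↓ F = T
¬R = ¬T = F
(Q ↓ ¬P) ⊕ ¬R = T ⊕ F = T
R ∧ ((Q ↓ ¬P) ⊕ ¬R) = T ∧ T = T
Thus S1 is true.

S2: In symbols: (¬Q ↑ R) ↓ ¬P

¬Q = ¬F = T
¬Q ↑ R = T ↑ T = F
¬P = ¬T = F
(¬Q ↑ R) ↓ ¬P = F ↓ F = T
Thus S2 is true.

S3: Parsed as (Q ∨ ¬P) ∨ (¬R ↔ Q)

¬P = ¬T = F
Q ∨ ¬P = F ∨ F = F
¬R = ¬T = F
¬R ↔ Q = F ↔ F = T
(Q ∨ ¬P) ∨ (¬R ↔ Q) = F ∨ T = T
So S3 is true.

Count: 3.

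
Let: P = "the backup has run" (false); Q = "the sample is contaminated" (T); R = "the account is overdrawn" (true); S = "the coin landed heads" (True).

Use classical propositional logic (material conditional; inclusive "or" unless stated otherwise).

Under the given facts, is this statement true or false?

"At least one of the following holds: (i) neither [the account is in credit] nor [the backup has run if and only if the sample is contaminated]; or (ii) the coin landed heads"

true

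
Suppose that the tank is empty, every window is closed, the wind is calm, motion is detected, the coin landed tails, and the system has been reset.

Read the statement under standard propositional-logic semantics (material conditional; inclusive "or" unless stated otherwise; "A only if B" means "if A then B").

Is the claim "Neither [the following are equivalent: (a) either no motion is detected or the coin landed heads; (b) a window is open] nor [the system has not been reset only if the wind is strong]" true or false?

false

Let S = "motion is detected" (T), U = "the coin landed heads" (F), Q = "a window is open" (F), V = "the system has been reset" (T), R = "the wind is strong" (F).
This is ((~S | U) <-> Q) nor (~V -> R).

~S = ~T = F
~S | U = F | F = F
(~S | U) <-> Q = F <-> F = T
~V = ~T = F
~V -> R = F -> F = T
((~S | U) <-> Q) nor (~V -> R) = T nor T = F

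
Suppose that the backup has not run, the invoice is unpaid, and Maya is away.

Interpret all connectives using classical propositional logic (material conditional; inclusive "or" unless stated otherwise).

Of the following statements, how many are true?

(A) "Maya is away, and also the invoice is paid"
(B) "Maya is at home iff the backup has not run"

0

Let R = "Maya is at home" (False), Q = "the invoice is paid" (False), P = "the backup has run" (False).

(A): Formalization: not R and Q

not R = not False = True
not R and Q = True and False = False
Hence (A) is false.

(B): In symbols: R iff not P

not P = not False = True
R iff not P = False iff True = False
So (B) is false.

Count: 0.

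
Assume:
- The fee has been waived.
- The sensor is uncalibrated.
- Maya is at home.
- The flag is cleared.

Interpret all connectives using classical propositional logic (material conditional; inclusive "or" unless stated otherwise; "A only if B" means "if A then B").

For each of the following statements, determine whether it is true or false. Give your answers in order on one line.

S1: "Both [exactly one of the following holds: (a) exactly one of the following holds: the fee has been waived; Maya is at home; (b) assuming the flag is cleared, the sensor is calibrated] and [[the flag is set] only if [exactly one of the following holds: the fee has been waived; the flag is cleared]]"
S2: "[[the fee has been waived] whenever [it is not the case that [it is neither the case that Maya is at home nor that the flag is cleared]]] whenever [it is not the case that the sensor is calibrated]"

S1 F; S2 T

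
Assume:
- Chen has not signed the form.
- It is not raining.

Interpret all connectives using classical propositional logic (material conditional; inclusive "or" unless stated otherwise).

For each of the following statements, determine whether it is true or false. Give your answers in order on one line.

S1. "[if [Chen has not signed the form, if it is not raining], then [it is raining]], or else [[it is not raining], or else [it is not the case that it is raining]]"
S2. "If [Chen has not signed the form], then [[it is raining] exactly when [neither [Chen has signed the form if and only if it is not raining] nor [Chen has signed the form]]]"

Let Q = "it is raining" (F), P = "Chen has signed the form" (F).

S1: In symbols: ((¬Q → ¬P) → Q) ∨ (¬Q ∨ ¬Q)

¬Q = ¬F = T
¬P = ¬F = T
¬Q → ¬P = T → T = T
(¬Q → ¬P) → Q = T → F = F
¬Q = ¬F = T
¬Q = ¬F = T
¬Q ∨ ¬Q = T ∨ T = T
((¬Q → ¬P) → Q) ∨ (¬Q ∨ ¬Q) = F ∨ T = T
Thus S1 is true.

S2: Formalization: ¬P → (Q ↔ ((P ↔ ¬Q) ↓ P))

¬P = ¬F = T
¬Q = ¬F = T
P ↔ ¬Q = F ↔ T = F
(P ↔ ¬Q) ↓ P = F ↓ F = T
Q ↔ ((P ↔ ¬Q) ↓ P) = F ↔ T = F
¬P → (Q ↔ ((P ↔ ¬Q) ↓ P)) = T → F = F
So S2 is false.

S1 true / S2 false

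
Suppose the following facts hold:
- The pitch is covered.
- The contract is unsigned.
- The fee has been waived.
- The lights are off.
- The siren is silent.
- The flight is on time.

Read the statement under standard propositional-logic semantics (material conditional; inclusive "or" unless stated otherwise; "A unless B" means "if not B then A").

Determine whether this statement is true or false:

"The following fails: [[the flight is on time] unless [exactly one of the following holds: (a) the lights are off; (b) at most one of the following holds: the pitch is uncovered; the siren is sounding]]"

Let V = "the flight is delayed" (F), S = "the lights are on" (F), P = "the pitch is covered" (T), U = "the siren is sounding" (F).
Formalization: ~(~V | (~S xor (~P nand U)))

~V = ~F = T
~S = ~F = T
~P = ~T = F
~P nand U = F nand F = T
~S xor (~P nand U) = T xor T = F
~V | (~S xor (~P nand U)) = T | F = T
~(~V | (~S xor (~P nand U))) = ~T = F

The statement is false.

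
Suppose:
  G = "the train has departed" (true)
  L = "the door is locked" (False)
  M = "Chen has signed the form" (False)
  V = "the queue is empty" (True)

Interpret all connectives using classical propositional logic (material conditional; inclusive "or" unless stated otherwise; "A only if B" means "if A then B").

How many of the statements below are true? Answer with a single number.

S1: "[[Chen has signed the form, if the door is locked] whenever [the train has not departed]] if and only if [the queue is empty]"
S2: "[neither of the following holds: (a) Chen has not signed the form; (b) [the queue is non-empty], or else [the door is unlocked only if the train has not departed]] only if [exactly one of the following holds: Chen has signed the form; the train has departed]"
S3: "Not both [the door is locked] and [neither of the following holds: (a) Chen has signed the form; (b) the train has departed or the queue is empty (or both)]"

S1: Formalization: (¬G → (L → M)) ↔ V

¬G = ¬T = F
L → M = F → F = T
¬G → (L → M) = F → T = T
(¬G → (L → M)) ↔ V = T ↔ T = T
Hence S1 is true.

S2: In symbols: (¬M ↓ (¬V ∨ (¬L → ¬G))) → (M ⊕ G)

¬M = ¬F = T
¬V = ¬T = F
¬L = ¬F = T
¬G = ¬T = F
¬L → ¬G = T → F = F
¬V ∨ (¬L → ¬G) = F ∨ F = F
¬M ↓ (¬V ∨ (¬L → ¬G)) = T ↓ F = F
M ⊕ G = F ⊕ T = T
(¬M ↓ (¬V ∨ (¬L → ¬G))) → (M ⊕ G) = F → T = T
So S2 is true.

S3: In symbols: L ↑ (M ↓ (G ∨ V))

G ∨ V = T ∨ T = T
M ↓ (G ∨ V) = F ↓ T = F
L ↑ (M ↓ (G ∨ V)) = F ↑ F = T
Thus S3 is true.

Count: 3.

3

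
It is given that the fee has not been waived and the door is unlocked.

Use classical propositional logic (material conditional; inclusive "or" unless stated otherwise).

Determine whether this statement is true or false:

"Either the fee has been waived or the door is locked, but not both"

false

Let P = "the fee has been waived" (False), Q = "the door is locked" (False).
Parsed as P xor Q

P xor Q = False xor False = False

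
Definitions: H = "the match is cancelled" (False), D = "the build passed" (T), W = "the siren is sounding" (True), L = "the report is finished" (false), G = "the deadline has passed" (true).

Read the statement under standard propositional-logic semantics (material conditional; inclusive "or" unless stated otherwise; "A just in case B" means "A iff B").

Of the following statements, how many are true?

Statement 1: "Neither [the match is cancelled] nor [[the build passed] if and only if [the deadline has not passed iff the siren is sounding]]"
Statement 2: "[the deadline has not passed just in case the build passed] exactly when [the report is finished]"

2

Statement 1: In symbols: H nor (D <-> (~G <-> W))

~G = ~T = F
~G <-> W = F <-> T = F
D <-> (~G <-> W) = T <-> F = F
H nor (D <-> (~G <-> W)) = F nor F = T
Hence Statement 1 is true.

Statement 2: Formalization: (~G <-> D) <-> L

~G = ~T = F
~G <-> D = F <-> T = F
(~G <-> D) <-> L = F <-> F = T
Thus Statement 2 is true.

2 of the 2 statements are true (Statement 1, Statement 2).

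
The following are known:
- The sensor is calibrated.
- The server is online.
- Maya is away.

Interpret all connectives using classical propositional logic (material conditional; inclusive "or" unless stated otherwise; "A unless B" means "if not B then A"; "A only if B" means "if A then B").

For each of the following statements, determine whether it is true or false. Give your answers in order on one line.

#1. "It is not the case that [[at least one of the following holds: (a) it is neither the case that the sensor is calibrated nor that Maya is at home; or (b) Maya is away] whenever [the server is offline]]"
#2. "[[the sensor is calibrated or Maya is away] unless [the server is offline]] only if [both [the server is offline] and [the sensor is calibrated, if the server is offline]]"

#1 False, #2 False

Let Q = "the server is online" (True), P = "the sensor is calibrated" (True), R = "Maya is at home" (False).

#1: Formalization: not (not Q -> ((P nor R) or not R))

not Q = not True = False
P nor R = True nor False = False
not R = not False = True
(P nor R) or not R = False or True = True
not Q -> ((P nor R) or not R) = False -> True = True
not (not Q -> ((P nor R) or not R)) = not True = False
Hence #1 is false.

#2: Formalization: ((P or not R) or not Q) -> (not Q and (not Q -> P))

not R = not False = True
P or not R = True or True = True
not Q = not True = False
(P or not R) or not Q = True or False = True
not Q = not True = False
not Q = not True = False
not Q -> P = False -> True = True
not Q and (not Q -> P) = False and True = False
((P or not R) or not Q) -> (not Q and (not Q -> P)) = True -> False = False
Hence #2 is false.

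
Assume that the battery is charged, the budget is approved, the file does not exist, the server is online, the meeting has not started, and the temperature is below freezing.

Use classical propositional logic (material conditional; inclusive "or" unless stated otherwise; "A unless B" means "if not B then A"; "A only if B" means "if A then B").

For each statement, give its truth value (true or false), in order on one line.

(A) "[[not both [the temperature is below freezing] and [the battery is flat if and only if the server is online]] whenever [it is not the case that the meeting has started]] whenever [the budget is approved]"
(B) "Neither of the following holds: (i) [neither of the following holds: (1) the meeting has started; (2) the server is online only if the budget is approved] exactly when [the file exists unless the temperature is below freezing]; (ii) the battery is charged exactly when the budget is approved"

Let V = "the budget is approved" (T), H = "the meeting has started" (F), P = "the temperature is below freezing" (T), U = "the battery is charged" (T), D = "the server is online" (T), R = "the file exists" (F).

(A): Formalization: V -> (~H -> (P nand (~U <-> D)))

~H = ~F = T
~U = ~T = F
~U <-> D = F <-> T = F
P nand (~U <-> D) = T nand F = T
~H -> (P nand (~U <-> D)) = T -> T = T
V -> (~H -> (P nand (~U <-> D))) = T -> T = T
So (A) is true.

(B): Formalization: ((H nor (D -> V)) <-> (R | P)) nor (U <-> V)

D -> V = T -> T = T
H nor (D -> V) = F nor T = F
R | P = F | T = T
(H nor (D -> V)) <-> (R | P) = F <-> T = F
U <-> V = T <-> T = T
((H nor (D -> V)) <-> (R | P)) nor (U <-> V) = F nor T = F
Thus (B) is false.

(A) true, (B) false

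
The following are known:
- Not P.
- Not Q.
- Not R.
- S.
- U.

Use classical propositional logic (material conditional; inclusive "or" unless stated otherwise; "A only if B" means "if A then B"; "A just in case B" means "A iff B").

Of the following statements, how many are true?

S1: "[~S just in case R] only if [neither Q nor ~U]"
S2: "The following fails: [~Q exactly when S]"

1

S1: Parsed as (¬S ↔ R) → (Q ↓ ¬U)

¬S = ¬T = F
¬S ↔ R = F ↔ F = T
¬U = ¬T = F
Q ↓ ¬U = F ↓ F = T
(¬S ↔ R) → (Q ↓ ¬U) = T → T = T
Hence S1 is true.

S2: This is ¬(¬Q ↔ S).

¬Q = ¬F = T
¬Q ↔ S = T ↔ T = T
¬(¬Q ↔ S) = ¬T = F
Thus S2 is false.

True statements: 1.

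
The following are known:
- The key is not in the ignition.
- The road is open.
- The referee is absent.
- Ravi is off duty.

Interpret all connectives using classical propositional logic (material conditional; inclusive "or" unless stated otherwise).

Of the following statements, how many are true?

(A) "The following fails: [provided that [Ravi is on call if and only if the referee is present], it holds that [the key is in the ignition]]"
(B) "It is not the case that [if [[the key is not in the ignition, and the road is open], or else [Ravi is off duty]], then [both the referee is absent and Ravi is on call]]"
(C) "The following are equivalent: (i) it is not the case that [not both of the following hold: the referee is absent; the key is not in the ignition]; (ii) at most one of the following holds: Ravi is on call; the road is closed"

3

Let S = "Ravi is on call" (F), U = "the referee is present" (F), D = "the key is in the ignition" (F), Q = "the road is closed" (F).

(A): This is ~((S <-> U) -> D).

S <-> U = F <-> F = T
(S <-> U) -> D = T -> F = F
~((S <-> U) -> D) = ~F = T
Thus (A) is true.

(B): This is ~(((~D & ~Q) | ~S) -> (~U & S)).

~D = ~F = T
~Q = ~F = T
~D & ~Q = T & T = T
~S = ~F = T
(~D & ~Q) | ~S = T | T = T
~U = ~F = T
~U & S = T & F = F
((~D & ~Q) | ~S) -> (~U & S) = T -> F = F
~(((~D & ~Q) | ~S) -> (~U & S)) = ~F = T
Hence (B) is true.

(C): In symbols: ~(~U nand ~D) <-> (S nand Q)

~U = ~F = T
~D = ~F = T
~U nand ~D = T nand T = F
~(~U nand ~D) = ~F = T
S nand Q = F nand F = T
~(~U nand ~D) <-> (S nand Q) = T <-> T = T
Thus (C) is true.

Count: 3.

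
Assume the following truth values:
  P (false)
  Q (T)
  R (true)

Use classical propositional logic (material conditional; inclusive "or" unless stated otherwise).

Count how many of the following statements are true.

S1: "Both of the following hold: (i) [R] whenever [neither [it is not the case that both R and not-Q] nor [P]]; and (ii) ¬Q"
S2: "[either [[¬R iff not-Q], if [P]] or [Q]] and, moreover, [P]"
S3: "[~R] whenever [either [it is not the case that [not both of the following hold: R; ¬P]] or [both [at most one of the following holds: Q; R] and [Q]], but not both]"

0

S1: This is (((R nand ~Q) nor P) -> R) & ~Q.

~Q = ~T = F
R nand ~Q = T nand F = T
(R nand ~Q) nor P = T nor F = F
((R nand ~Q) nor P) -> R = F -> T = T
~Q = ~T = F
(((R nand ~Q) nor P) -> R) & ~Q = T & F = F
So S1 is false.

S2: In symbols: ((P -> (~R <-> ~Q)) | Q) & P

~R = ~T = F
~Q = ~T = F
~R <-> ~Q = F <-> F = T
P -> (~R <-> ~Q) = F -> T = T
(P -> (~R <-> ~Q)) | Q = T | T = T
((P -> (~R <-> ~Q)) | Q) & P = T & F = F
So S2 is false.

S3: In symbols: (~(R nand ~P) xor ((Q nand R) & Q)) -> ~R

~P = ~F = T
R nand ~P = T nand T = F
~(R nand ~P) = ~F = T
Q nand R = T nand T = F
(Q nand R) & Q = F & T = F
~(R nand ~P) xor ((Q nand R) & Q) = T xor F = T
~R = ~T = F
(~(R nand ~P) xor ((Q nand R) & Q)) -> ~R = T -> F = F
Thus S3 is false.

Count: 0.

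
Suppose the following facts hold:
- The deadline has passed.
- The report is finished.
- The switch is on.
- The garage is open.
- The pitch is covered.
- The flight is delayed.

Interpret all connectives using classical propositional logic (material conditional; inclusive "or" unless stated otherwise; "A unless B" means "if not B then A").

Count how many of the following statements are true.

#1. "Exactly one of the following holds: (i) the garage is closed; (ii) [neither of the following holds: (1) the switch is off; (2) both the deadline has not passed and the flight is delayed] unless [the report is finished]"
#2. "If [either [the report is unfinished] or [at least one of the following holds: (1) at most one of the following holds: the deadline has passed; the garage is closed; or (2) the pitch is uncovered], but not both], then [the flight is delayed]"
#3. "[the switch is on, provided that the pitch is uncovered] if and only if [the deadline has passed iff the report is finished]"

3

Let V = "the garage is closed" (F), S = "the switch is on" (T), G = "the deadline has passed" (T), W = "the flight is delayed" (T), R = "the report is finished" (T), M = "the pitch is covered" (T).

#1: In symbols: V ⊕ ((¬S ↓ (¬G ∧ W)) ∨ R)

¬S = ¬T = F
¬G = ¬T = F
¬G ∧ W = F ∧ T = F
¬S ↓ (¬G ∧ W) = F ↓ F = T
(¬S ↓ (¬G ∧ W)) ∨ R = T ∨ T = T
V ⊕ ((¬S ↓ (¬G ∧ W)) ∨ R) = F ⊕ T = T
Thus #1 is true.

#2: Parsed as (¬R ⊕ ((G ↑ V) ∨ ¬M)) → W

¬R = ¬T = F
G ↑ V = T ↑ F = T
¬M = ¬T = F
(G ↑ V) ∨ ¬M = T ∨ F = T
¬R ⊕ ((G ↑ V) ∨ ¬M) = F ⊕ T = T
(¬R ⊕ ((G ↑ V) ∨ ¬M)) → W = T → T = T
Hence #2 is true.

#3: In symbols: (¬M → S) ↔ (G ↔ R)

¬M = ¬T = F
¬M → S = F → T = T
G ↔ R = T ↔ T = T
(¬M → S) ↔ (G ↔ R) = T ↔ T = T
Hence #3 is true.

3 of the 3 statements are true (#1, #2, #3).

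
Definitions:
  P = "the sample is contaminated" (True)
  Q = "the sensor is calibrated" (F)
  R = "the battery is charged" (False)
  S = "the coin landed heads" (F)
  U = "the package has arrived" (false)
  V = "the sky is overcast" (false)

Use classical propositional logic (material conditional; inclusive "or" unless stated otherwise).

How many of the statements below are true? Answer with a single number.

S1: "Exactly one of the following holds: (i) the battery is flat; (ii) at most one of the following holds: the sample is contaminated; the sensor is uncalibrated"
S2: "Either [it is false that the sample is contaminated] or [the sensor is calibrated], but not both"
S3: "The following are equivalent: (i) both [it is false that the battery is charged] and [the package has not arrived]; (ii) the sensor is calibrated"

S1: This is ¬R ⊕ (P ↑ ¬Q).

¬R = ¬F = T
¬Q = ¬F = T
P ↑ ¬Q = T ↑ T = F
¬R ⊕ (P ↑ ¬Q) = T ⊕ F = T
So S1 is true.

S2: Formalization: ¬P ⊕ Q

¬P = ¬T = F
¬P ⊕ Q = F ⊕ F = F
Thus S2 is false.

S3: Parsed as (¬R ∧ ¬U) ↔ Q

¬R = ¬F = T
¬U = ¬F = T
¬R ∧ ¬U = T ∧ T = T
(¬R ∧ ¬U) ↔ Q = T ↔ F = F
Hence S3 is false.

True statements: 1.

1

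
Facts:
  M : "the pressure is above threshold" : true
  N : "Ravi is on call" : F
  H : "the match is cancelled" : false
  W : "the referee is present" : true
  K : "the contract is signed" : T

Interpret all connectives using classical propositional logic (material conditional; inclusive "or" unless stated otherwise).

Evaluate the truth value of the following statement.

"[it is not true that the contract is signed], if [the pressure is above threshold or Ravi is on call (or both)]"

In symbols: (M | N) -> ~K

M | N = T | F = T
~K = ~T = F
(M | N) -> ~K = T -> F = F

False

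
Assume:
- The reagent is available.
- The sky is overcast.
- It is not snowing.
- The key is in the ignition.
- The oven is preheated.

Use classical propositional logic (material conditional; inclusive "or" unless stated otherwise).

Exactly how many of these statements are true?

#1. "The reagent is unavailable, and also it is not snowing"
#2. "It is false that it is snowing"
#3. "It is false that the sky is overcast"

Let P = "the reagent is available" (T), R = "it is snowing" (F), Q = "the sky is overcast" (T).

#1: In symbols: ~P & ~R

~P = ~T = F
~R = ~F = T
~P & ~R = F & T = F
So #1 is false.

#2: Parsed as ~R

~R = ~F = T
Thus #2 is true.

#3: Parsed as ~Q

~Q = ~T = F
Hence #3 is false.

True statements: 1.

1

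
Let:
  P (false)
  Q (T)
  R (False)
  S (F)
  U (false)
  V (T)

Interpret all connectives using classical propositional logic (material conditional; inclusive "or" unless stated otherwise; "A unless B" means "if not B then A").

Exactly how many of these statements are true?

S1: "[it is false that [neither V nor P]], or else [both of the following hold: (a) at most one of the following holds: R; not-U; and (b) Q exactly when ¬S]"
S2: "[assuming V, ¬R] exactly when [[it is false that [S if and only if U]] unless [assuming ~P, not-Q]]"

1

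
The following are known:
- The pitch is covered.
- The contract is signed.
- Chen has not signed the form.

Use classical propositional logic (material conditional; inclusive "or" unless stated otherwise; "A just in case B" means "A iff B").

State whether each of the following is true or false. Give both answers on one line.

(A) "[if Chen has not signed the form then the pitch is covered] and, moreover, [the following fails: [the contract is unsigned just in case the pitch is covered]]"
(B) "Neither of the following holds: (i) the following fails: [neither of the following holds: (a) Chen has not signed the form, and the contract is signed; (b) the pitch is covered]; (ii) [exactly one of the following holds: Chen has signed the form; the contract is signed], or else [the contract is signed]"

Let R = "Chen has signed the form" (False), P = "the pitch is covered" (True), Q = "the contract is signed" (True).

(A): This is (not R -> P) and not (not Q iff P).

not R = not False = True
not R -> P = True -> True = True
not Q = not True = False
not Q iff P = False iff True = False
not (not Q iff P) = not False = True
(not R -> P) and not (not Q iff P) = True and True = True
Thus (A) is true.

(B): Formalization: not ((not R and Q) nor P) nor ((R xor Q) or Q)

not R = not False = True
not R and Q = True and True = True
(not R and Q) nor P = True nor True = False
not ((not R and Q) nor P) = not False = True
R xor Q = False xor True = True
(R xor Q) or Q = True or True = True
not ((not R and Q) nor P) nor ((R xor Q) or Q) = True nor True = False
Hence (B) is false.

(A) True; (B) False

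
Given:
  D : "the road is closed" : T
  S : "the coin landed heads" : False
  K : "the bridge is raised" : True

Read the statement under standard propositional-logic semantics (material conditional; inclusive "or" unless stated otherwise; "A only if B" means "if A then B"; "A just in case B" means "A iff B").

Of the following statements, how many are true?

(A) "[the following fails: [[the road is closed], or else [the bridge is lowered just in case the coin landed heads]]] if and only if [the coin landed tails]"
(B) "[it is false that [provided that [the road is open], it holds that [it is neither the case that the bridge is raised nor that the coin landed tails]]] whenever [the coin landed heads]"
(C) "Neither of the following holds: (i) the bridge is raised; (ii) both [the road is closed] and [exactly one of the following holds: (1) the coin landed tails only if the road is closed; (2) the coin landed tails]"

(A): Parsed as not (D or (not K iff S)) iff not S

not K = not True = False
not K iff S = False iff False = True
D or (not K iff S) = True or True = True
not (D or (not K iff S)) = not True = False
not S = not False = True
not (D or (not K iff S)) iff not S = False iff True = False
Thus (A) is false.

(B): Parsed as S -> not (not D -> (K nor not S))

not D = not True = False
not S = not False = True
K nor not S = True nor True = False
not D -> (K nor not S) = False -> False = True
not (not D -> (K nor not S)) = not True = False
S -> not (not D -> (K nor not S)) = False -> False = True
Thus (B) is true.

(C): This is K nor (D and ((not S -> D) xor not S)).

not S = not False = True
not S -> D = True -> True = True
not S = not False = True
(not S -> D) xor not S = True xor True = False
D and ((not S -> D) xor not S) = True and False = False
K nor (D and ((not S -> D) xor not S)) = True nor False = False
Hence (C) is false.

1 of the 3 statements is true ((B)).

1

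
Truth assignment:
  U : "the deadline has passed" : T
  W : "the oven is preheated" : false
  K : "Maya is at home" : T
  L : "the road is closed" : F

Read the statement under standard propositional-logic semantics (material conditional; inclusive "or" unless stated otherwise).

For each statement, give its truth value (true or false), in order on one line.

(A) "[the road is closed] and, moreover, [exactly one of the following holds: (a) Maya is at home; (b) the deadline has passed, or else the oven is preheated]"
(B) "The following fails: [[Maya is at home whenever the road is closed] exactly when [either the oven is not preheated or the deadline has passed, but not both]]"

(A) false, (B) true

(A): Formalization: L & (K xor (U | W))

U | W = T | F = T
K xor (U | W) = T xor T = F
L & (K xor (U | W)) = F & F = F
Thus (A) is false.

(B): Parsed as ~((L -> K) <-> (~W xor U))

L -> K = F -> T = T
~W = ~F = T
~W xor U = T xor T = F
(L -> K) <-> (~W xor U) = T <-> F = F
~((L -> K) <-> (~W xor U)) = ~F = T
Thus (B) is true.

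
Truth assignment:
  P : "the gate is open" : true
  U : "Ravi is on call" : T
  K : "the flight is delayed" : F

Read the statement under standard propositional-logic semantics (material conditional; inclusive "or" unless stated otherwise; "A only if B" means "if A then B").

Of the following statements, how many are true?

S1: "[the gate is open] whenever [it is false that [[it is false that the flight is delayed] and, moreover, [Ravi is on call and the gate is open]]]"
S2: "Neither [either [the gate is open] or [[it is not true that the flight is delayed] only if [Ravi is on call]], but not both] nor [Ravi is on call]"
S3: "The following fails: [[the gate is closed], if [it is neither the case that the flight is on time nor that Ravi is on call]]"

1

S1: In symbols: not (not K and (U and P)) -> P

not K = not False = True
U and P = True and True = True
not K and (U and P) = True and True = True
not (not K and (U and P)) = not True = False
not (not K and (U and P)) -> P = False -> True = True
So S1 is true.

S2: Parsed as (P xor (not K -> U)) nor U

not K = not False = True
not K -> U = True -> True = True
P xor (not K -> U) = True xor True = False
(P xor (not K -> U)) nor U = False nor True = False
So S2 is false.

S3: Formalization: not ((not K nor U) -> not P)

not K = not False = True
not K nor U = True nor True = False
not P = not True = False
(not K nor U) -> not P = False -> False = True
not ((not K nor U) -> not P) = not True = False
Hence S3 is false.

1 of the 3 statements is true (S1).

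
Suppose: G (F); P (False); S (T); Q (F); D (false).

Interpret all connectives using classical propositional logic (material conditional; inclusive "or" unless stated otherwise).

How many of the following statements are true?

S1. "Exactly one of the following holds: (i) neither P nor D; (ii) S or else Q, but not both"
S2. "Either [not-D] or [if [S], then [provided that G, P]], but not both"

0

S1: Formalization: (P nor D) xor (S xor Q)

P nor D = False nor False = True
S xor Q = True xor False = True
(P nor D) xor (S xor Q) = True xor True = False
So S1 is false.

S2: In symbols: not D xor (S -> (G -> P))

not D = not False = True
G -> P = False -> False = True
S -> (G -> P) = True -> True = True
not D xor (S -> (G -> P)) = True xor True = False
Hence S2 is false.

True statements: 0 (none).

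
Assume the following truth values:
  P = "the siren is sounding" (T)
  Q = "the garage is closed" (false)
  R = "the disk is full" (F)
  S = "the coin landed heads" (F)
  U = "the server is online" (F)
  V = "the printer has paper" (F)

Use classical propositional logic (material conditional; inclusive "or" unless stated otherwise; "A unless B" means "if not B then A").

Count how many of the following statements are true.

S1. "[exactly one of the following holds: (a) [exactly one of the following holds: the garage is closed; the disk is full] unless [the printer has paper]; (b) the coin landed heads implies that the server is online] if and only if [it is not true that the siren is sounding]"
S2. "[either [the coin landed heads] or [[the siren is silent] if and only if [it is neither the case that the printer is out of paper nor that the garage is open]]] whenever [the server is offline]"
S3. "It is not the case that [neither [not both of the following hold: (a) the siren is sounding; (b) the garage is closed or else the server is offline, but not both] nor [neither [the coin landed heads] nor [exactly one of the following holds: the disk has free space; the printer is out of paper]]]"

S1: This is (((Q xor R) | V) xor (S -> U)) <-> ~P.

Q xor R = F xor F = F
(Q xor R) | V = F | F = F
S -> U = F -> F = T
((Q xor R) | V) xor (S -> U) = F xor T = T
~P = ~T = F
(((Q xor R) | V) xor (S -> U)) <-> ~P = T <-> F = F
Thus S1 is false.

S2: This is ~U -> (S | (~P <-> (~V nor ~Q))).

~U = ~F = T
~P = ~T = F
~V = ~F = T
~Q = ~F = T
~V nor ~Q = T nor T = F
~P <-> (~V nor ~Q) = F <-> F = T
S | (~P <-> (~V nor ~Q)) = F | T = T
~U -> (S | (~P <-> (~V nor ~Q))) = T -> T = T
Hence S2 is true.

S3: This is ~((P nand (Q xor ~U)) nor (S nor (~R xor ~V))).

~U = ~F = T
Q xor ~U = F xor T = T
P nand (Q xor ~U) = T nand T = F
~R = ~F = T
~V = ~F = T
~R xor ~V = T xor T = F
S nor (~R xor ~V) = F nor F = T
(P nand (Q xor ~U)) nor (S nor (~R xor ~V)) = F nor T = F
~((P nand (Q xor ~U)) nor (S nor (~R xor ~V))) = ~F = T
Hence S3 is true.

Count: 2.

2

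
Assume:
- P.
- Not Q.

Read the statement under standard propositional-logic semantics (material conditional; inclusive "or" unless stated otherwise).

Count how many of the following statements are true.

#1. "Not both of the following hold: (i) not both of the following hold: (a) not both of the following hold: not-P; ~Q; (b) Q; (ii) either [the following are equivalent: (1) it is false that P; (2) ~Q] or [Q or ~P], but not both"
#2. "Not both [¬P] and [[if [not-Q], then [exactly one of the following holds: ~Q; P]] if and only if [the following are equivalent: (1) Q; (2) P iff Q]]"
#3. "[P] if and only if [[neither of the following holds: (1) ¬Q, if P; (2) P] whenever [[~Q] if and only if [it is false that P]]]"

#1: Parsed as ((¬P ↑ ¬Q) ↑ Q) ↑ ((¬P ↔ ¬Q) ⊕ (Q ∨ ¬P))

¬P = ¬T = F
¬Q = ¬F = T
¬P ↑ ¬Q = F ↑ T = T
(¬P ↑ ¬Q) ↑ Q = T ↑ F = T
¬P = ¬T = F
¬Q = ¬F = T
¬P ↔ ¬Q = F ↔ T = F
¬P = ¬T = F
Q ∨ ¬P = F ∨ F = F
(¬P ↔ ¬Q) ⊕ (Q ∨ ¬P) = F ⊕ F = F
((¬P ↑ ¬Q) ↑ Q) ↑ ((¬P ↔ ¬Q) ⊕ (Q ∨ ¬P)) = T ↑ F = T
So #1 is true.

#2: Parsed as ¬P ↑ ((¬Q → (¬Q ⊕ P)) ↔ (Q ↔ (P ↔ Q)))

¬P = ¬T = F
¬Q = ¬F = T
¬Q = ¬F = T
¬Q ⊕ P = T ⊕ T = F
¬Q → (¬Q ⊕ P) = T → F = F
P ↔ Q = T ↔ F = F
Q ↔ (P ↔ Q) = F ↔ F = T
(¬Q → (¬Q ⊕ P)) ↔ (Q ↔ (P ↔ Q)) = F ↔ T = F
¬P ↑ ((¬Q → (¬Q ⊕ P)) ↔ (Q ↔ (P ↔ Q))) = F ↑ F = T
So #2 is true.

#3: Parsed as P ↔ ((¬Q ↔ ¬P) → ((P → ¬Q) ↓ P))

¬Q = ¬F = T
¬P = ¬T = F
¬Q ↔ ¬P = T ↔ F = F
¬Q = ¬F = T
P → ¬Q = T → T = T
(P → ¬Q) ↓ P = T ↓ T = F
(¬Q ↔ ¬P) → ((P → ¬Q) ↓ P) = F → F = T
P ↔ ((¬Q ↔ ¬P) → ((P → ¬Q) ↓ P)) = T ↔ T = T
So #3 is true.

Count: 3.

3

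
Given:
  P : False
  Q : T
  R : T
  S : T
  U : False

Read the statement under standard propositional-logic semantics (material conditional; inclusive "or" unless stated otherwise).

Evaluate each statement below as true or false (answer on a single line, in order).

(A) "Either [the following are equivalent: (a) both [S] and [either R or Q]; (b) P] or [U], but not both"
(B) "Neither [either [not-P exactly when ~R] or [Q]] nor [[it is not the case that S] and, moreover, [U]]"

(A) false, (B) false

(A): This is ((S and (R or Q)) iff P) xor U.

R or Q = True or True = True
S and (R or Q) = True and True = True
(S and (R or Q)) iff P = True iff False = False
((S and (R or Q)) iff P) xor U = False xor False = False
So (A) is false.

(B): This is ((not P iff not R) or Q) nor (not S and U).

not P = not False = True
not R = not True = False
not P iff not R = True iff False = False
(not P iff not R) or Q = False or True = True
not S = not True = False
not S and U = False and False = False
((not P iff not R) or Q) nor (not S and U) = True nor False = False
Hence (B) is false.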